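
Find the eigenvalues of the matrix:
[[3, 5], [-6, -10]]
λ = -7 and λ = 0

Characteristic equation: det(A - λI) = 0
λ² - (trace)λ + (det) = 0
λ² - (-7)λ + (0) = 0
λ² + 7λ + 0 = 0
Solving: λ = -7, 0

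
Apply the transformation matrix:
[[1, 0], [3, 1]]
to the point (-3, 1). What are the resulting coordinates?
(-3, -8)

Matrix multiplication:
[[1, 0], [3, 1]] × [-3, 1]ᵀ
= [1×-3 + 0×1, 3×-3 + 1×1]ᵀ
= [-3.0000, -8.0000]ᵀ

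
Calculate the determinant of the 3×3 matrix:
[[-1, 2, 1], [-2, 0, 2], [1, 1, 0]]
4

Expansion along first row:
det = -1·det([[0,2],[1,0]]) - 2·det([[-2,2],[1,0]]) + 1·det([[-2,0],[1,1]])
    = -1·(0·0 - 2·1) - 2·(-2·0 - 2·1) + 1·(-2·1 - 0·1)
    = -1·-2 - 2·-2 + 1·-2
    = 2 + 4 + -2 = 4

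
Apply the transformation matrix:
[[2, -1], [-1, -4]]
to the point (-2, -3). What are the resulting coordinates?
(-1, 14)

Matrix multiplication:
[[2, -1], [-1, -4]] × [-2, -3]ᵀ
= [2×-2 + -1×-3, -1×-2 + -4×-3]ᵀ
= [-1.0000, 14.0000]ᵀ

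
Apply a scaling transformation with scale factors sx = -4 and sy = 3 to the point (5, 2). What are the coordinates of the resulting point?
(-20, 6)

Scaling matrix:
[[-4, 0], [0, 3]]
Result: (5 × -4, 2 × 3) = (-20, 6)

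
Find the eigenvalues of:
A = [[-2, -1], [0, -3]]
λ = -3, -2

Solve det(A - λI) = 0. For a 2×2 matrix this is λ² - (trace)λ + det = 0.
trace(A) = -2 - 3 = -5.
det(A) = (-2)*(-3) - (-1)*(0) = 6 - 0 = 6.
Characteristic equation: λ² - (-5)λ + (6) = 0.
Discriminant: (-5)² - 4*(6) = 25 - 24 = 1.
Roots: λ = (-5 ± √1) / 2 = -3, -2.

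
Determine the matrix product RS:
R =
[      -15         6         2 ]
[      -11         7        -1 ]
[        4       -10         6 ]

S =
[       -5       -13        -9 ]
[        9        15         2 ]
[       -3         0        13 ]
RS =
[      123       285       173 ]
[      121       248       100 ]
[     -128      -202        22 ]

Matrix multiplication: (RS)[i][j] = sum over k of R[i][k] * S[k][j].
  (RS)[0][0] = (-15)*(-5) + (6)*(9) + (2)*(-3) = 123
  (RS)[0][1] = (-15)*(-13) + (6)*(15) + (2)*(0) = 285
  (RS)[0][2] = (-15)*(-9) + (6)*(2) + (2)*(13) = 173
  (RS)[1][0] = (-11)*(-5) + (7)*(9) + (-1)*(-3) = 121
  (RS)[1][1] = (-11)*(-13) + (7)*(15) + (-1)*(0) = 248
  (RS)[1][2] = (-11)*(-9) + (7)*(2) + (-1)*(13) = 100
  (RS)[2][0] = (4)*(-5) + (-10)*(9) + (6)*(-3) = -128
  (RS)[2][1] = (4)*(-13) + (-10)*(15) + (6)*(0) = -202
  (RS)[2][2] = (4)*(-9) + (-10)*(2) + (6)*(13) = 22
RS =
[      123       285       173 ]
[      121       248       100 ]
[     -128      -202        22 ]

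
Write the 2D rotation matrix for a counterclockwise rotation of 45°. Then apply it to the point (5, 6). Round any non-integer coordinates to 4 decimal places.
R = [[√2/2, -√2/2], [√2/2, √2/2]]; R·(5, 6) = (-0.7071, 7.7782)

Rotation matrix formula: R(θ) = [[cos θ, -sin θ], [sin θ, cos θ]]
For θ = 45°:
cos(45°) = √2/2
sin(45°) = √2/2
R = [[√2/2, -√2/2], [√2/2, √2/2]]
Apply to (5, 6): [√2/2·5 + (-√2/2)·6, √2/2·5 + √2/2·6] = (-0.7071, 7.7782)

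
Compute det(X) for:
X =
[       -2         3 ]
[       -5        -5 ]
det(X) = 25

For a 2×2 matrix [[a, b], [c, d]], det = a*d - b*c.
det(X) = (-2)*(-5) - (3)*(-5) = 10 + 15 = 25.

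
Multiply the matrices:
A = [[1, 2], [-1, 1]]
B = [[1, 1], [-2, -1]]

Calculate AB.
[[-3, -1], [-3, -2]]

Each entry (i,j) of AB = sum over k of A[i][k]*B[k][j].
(AB)[0][0] = (1)*(1) + (2)*(-2) = -3
(AB)[0][1] = (1)*(1) + (2)*(-1) = -1
(AB)[1][0] = (-1)*(1) + (1)*(-2) = -3
(AB)[1][1] = (-1)*(1) + (1)*(-1) = -2
AB = [[-3, -1], [-3, -2]]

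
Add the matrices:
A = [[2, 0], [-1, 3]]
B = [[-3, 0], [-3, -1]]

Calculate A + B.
[[-1, 0], [-4, 2]]

Add corresponding elements:
(2)+(-3)=-1
(0)+(0)=0
(-1)+(-3)=-4
(3)+(-1)=2
A + B = [[-1, 0], [-4, 2]]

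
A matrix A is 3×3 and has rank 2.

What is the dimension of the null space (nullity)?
1

The rank-nullity theorem for an m×n matrix states:
rank(A) + nullity(A) = n (the number of columns).
Here n = 3 and rank(A) = 2, so nullity(A) = 3 - 2 = 1.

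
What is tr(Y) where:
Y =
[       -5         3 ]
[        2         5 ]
tr(Y) = -5 + 5 = 0

The trace of a square matrix is the sum of its diagonal entries.
Diagonal entries of Y: Y[0][0] = -5, Y[1][1] = 5.
tr(Y) = -5 + 5 = 0.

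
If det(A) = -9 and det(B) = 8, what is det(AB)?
-72

Use the multiplicative property of determinants: det(AB) = det(A)*det(B).
det(AB) = (-9)*(8) = -72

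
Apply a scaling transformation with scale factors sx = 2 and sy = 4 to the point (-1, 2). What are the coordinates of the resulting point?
(-2, 8)

Scaling matrix:
[[2, 0], [0, 4]]
Result: (-1 × 2, 2 × 4) = (-2, 8)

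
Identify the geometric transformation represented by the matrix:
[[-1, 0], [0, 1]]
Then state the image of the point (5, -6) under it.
reflection across the y-axis; image of (5, -6) is (-5, -6)

This is a symmetric orthogonal matrix with determinant -1, which characterizes a reflection in ℝ².
The matrix [[-1, 0], [0, 1]] represents: reflection across the y-axis.
Applying it to (5, -6): [-1·5 + 0·-6, 0·5 + 1·-6] = (-5, -6).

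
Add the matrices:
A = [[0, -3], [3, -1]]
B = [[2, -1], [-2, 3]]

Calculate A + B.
[[2, -4], [1, 2]]

Add corresponding elements:
(0)+(2)=2
(-3)+(-1)=-4
(3)+(-2)=1
(-1)+(3)=2
A + B = [[2, -4], [1, 2]]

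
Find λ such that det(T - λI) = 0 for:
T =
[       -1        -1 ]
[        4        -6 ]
λ = -5, -2

Solve det(T - λI) = 0. For a 2×2 matrix the characteristic equation is λ² - (trace)λ + det = 0.
trace(T) = a + d = -1 - 6 = -7.
det(T) = a*d - b*c = (-1)*(-6) - (-1)*(4) = 6 + 4 = 10.
Characteristic equation: λ² - (-7)λ + (10) = 0.
Discriminant = (-7)² - 4*(10) = 49 - 40 = 9.
λ = (-7 ± √9) / 2 = (-7 ± 3) / 2 = -5, -2.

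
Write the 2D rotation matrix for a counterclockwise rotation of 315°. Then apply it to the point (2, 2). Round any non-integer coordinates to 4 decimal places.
R = [[√2/2, √2/2], [-√2/2, √2/2]]; R·(2, 2) = (2.8284, 0.0000)

Rotation matrix formula: R(θ) = [[cos θ, -sin θ], [sin θ, cos θ]]
For θ = 315°:
cos(315°) = √2/2
sin(315°) = -√2/2
R = [[√2/2, √2/2], [-√2/2, √2/2]]
Apply to (2, 2): [√2/2·2 + (√2/2)·2, -√2/2·2 + √2/2·2] = (2.8284, 0.0000)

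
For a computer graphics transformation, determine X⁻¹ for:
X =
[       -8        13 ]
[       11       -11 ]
det(X) = -55
X⁻¹ =
[      1/5     13/55 ]
[      1/5      8/55 ]

For a 2×2 matrix X = [[a, b], [c, d]] with det(X) ≠ 0, X⁻¹ = (1/det(X)) * [[d, -b], [-c, a]].
det(X) = (-8)*(-11) - (13)*(11) = 88 - 143 = -55.
X⁻¹ = (1/-55) * [[-11, -13], [-11, -8]].
Dividing each entry by -55 and reducing:
X⁻¹ =
[      1/5     13/55 ]
[      1/5      8/55 ]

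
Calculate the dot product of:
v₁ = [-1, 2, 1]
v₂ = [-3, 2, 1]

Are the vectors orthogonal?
8, No

The dot product is the sum of products of corresponding components.
v₁·v₂ = (-1)*(-3) + (2)*(2) + (1)*(1) = 3 + 4 + 1 = 8.
Two vectors are orthogonal iff their dot product is 0; here the dot product is 8, so the vectors are not orthogonal.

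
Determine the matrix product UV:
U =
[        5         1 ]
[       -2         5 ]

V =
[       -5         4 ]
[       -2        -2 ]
UV =
[      -27        18 ]
[        0       -18 ]

Matrix multiplication: (UV)[i][j] = sum over k of U[i][k] * V[k][j].
  (UV)[0][0] = (5)*(-5) + (1)*(-2) = -27
  (UV)[0][1] = (5)*(4) + (1)*(-2) = 18
  (UV)[1][0] = (-2)*(-5) + (5)*(-2) = 0
  (UV)[1][1] = (-2)*(4) + (5)*(-2) = -18
UV =
[      -27        18 ]
[        0       -18 ]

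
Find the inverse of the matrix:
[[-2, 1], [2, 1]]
[[-1/4, 1/4], [1/2, 1/2]]

For [[a,b],[c,d]], inverse = (1/det)·[[d,-b],[-c,a]]
det = -2·1 - 1·2 = -4
Inverse = (1/-4)·[[1, -1], [-2, -2]]
        = [[-1/4, 1/4], [1/2, 1/2]]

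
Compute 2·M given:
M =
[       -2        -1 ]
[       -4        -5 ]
2M =
[       -4        -2 ]
[       -8       -10 ]

Scalar multiplication is elementwise: (2M)[i][j] = 2 * M[i][j].
  (2M)[0][0] = 2 * (-2) = -4
  (2M)[0][1] = 2 * (-1) = -2
  (2M)[1][0] = 2 * (-4) = -8
  (2M)[1][1] = 2 * (-5) = -10
2M =
[       -4        -2 ]
[       -8       -10 ]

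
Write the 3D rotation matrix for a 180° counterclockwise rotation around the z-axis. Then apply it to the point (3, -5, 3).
R = [[-1, 0, 0], [0, -1, 0], [0, 0, 1]]; R·(3, -5, 3) = (-3, 5, 3)

Rotation matrix for 180° around z-axis:
cos(180°) = -1, sin(180°) = 0
R = [[-1, 0, 0], [0, -1, 0], [0, 0, 1]]
Apply to (3, -5, 3): R·[3, -5, 3]ᵀ = (-3, 5, 3)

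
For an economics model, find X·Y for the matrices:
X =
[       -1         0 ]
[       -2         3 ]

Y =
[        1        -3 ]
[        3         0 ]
XY =
[       -1         3 ]
[        7         6 ]

Matrix multiplication: (XY)[i][j] = sum over k of X[i][k] * Y[k][j].
  (XY)[0][0] = (-1)*(1) + (0)*(3) = -1
  (XY)[0][1] = (-1)*(-3) + (0)*(0) = 3
  (XY)[1][0] = (-2)*(1) + (3)*(3) = 7
  (XY)[1][1] = (-2)*(-3) + (3)*(0) = 6
XY =
[       -1         3 ]
[        7         6 ]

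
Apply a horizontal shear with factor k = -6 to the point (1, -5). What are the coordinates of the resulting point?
(31, -5)

Shear matrix for horizontal shear with factor k = -6:
[[1, -6], [0, 1]]
Result: (1, -5) → (31, -5)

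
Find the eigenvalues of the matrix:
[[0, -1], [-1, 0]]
λ = -1 and λ = 1

Characteristic equation: det(A - λI) = 0
λ² - (trace)λ + (det) = 0
λ² - (0)λ + (-1) = 0
λ² - 0λ - 1 = 0
Solving: λ = -1, 1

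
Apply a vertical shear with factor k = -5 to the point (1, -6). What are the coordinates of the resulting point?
(1, -11)

Shear matrix for vertical shear with factor k = -5:
[[1, 0], [-5, 1]]
Result: (1, -6) → (1, -11)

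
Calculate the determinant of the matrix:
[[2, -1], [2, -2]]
-2

For a 2×2 matrix [[a, b], [c, d]], det = ad - bc
det = (2)(-2) - (-1)(2) = -4 - -2 = -2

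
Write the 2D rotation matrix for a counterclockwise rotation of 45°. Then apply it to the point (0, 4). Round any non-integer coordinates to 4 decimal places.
R = [[√2/2, -√2/2], [√2/2, √2/2]]; R·(0, 4) = (-2.8284, 2.8284)

Rotation matrix formula: R(θ) = [[cos θ, -sin θ], [sin θ, cos θ]]
For θ = 45°:
cos(45°) = √2/2
sin(45°) = √2/2
R = [[√2/2, -√2/2], [√2/2, √2/2]]
Apply to (0, 4): [√2/2·0 + (-√2/2)·4, √2/2·0 + √2/2·4] = (-2.8284, 2.8284)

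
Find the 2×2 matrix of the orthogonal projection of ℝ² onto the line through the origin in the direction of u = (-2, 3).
[[4/13, -6/13], [-6/13, 9/13]]

The orthogonal projection onto the line spanned by a nonzero vector u = (a, b) has matrix P = (u uᵀ) / (uᵀ u) = (1/(a² + b²)) · [[a², ab], [ab, b²]].
Here u = (-2, 3), so a² + b² = 4 + 9 = 13.
P = (1/13) · [[4, -6], [-6, 9]] = [[4/13, -6/13], [-6/13, 9/13]].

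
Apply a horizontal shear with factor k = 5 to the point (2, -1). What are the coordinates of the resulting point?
(-3, -1)

Shear matrix for horizontal shear with factor k = 5:
[[1, 5], [0, 1]]
Result: (2, -1) → (-3, -1)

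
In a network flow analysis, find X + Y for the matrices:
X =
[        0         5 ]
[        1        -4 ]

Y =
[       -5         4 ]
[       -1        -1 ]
X + Y =
[       -5         9 ]
[        0        -5 ]

Matrix addition is elementwise: (X+Y)[i][j] = X[i][j] + Y[i][j].
  (X+Y)[0][0] = (0) + (-5) = -5
  (X+Y)[0][1] = (5) + (4) = 9
  (X+Y)[1][0] = (1) + (-1) = 0
  (X+Y)[1][1] = (-4) + (-1) = -5
X + Y =
[       -5         9 ]
[        0        -5 ]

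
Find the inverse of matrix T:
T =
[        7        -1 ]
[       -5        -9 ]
det(T) = -68
T⁻¹ =
[     9/68     -1/68 ]
[    -5/68     -7/68 ]

For a 2×2 matrix T = [[a, b], [c, d]] with det(T) ≠ 0, T⁻¹ = (1/det(T)) * [[d, -b], [-c, a]].
det(T) = (7)*(-9) - (-1)*(-5) = -63 - 5 = -68.
T⁻¹ = (1/-68) * [[-9, 1], [5, 7]].
Dividing each entry by -68 and reducing:
T⁻¹ =
[     9/68     -1/68 ]
[    -5/68     -7/68 ]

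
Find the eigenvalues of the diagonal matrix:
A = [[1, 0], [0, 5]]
λ₁ = 1, λ₂ = 5

The characteristic polynomial of A is det(A - λI) = (1 - λ)(5 - λ) = 0.
The roots are λ = 1 and λ = 5, so the eigenvalues are the diagonal entries.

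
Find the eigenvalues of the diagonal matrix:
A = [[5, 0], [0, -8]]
λ₁ = 5, λ₂ = -8

The characteristic polynomial of A is det(A - λI) = (5 - λ)(-8 - λ) = 0.
The roots are λ = 5 and λ = -8, so the eigenvalues are the diagonal entries.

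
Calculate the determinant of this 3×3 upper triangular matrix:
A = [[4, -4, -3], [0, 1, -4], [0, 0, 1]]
4

The determinant of a triangular matrix is the product of its diagonal entries (the off-diagonal entries above the diagonal do not affect it).
det(A) = (4) * (1) * (1) = 4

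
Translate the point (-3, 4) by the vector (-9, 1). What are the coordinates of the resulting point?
(-12, 5)

Translation by (-9, 1):
x' = -3 + -9 = -12
y' = 4 + 1 = 5
Homogeneous matrix: [[1, 0, -9], [0, 1, 1], [0, 0, 1]]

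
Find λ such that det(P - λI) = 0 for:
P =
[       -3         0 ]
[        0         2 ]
λ = -3, 2

Solve det(P - λI) = 0. For a 2×2 matrix the characteristic equation is λ² - (trace)λ + det = 0.
trace(P) = a + d = -3 + 2 = -1.
det(P) = a*d - b*c = (-3)*(2) - (0)*(0) = -6 - 0 = -6.
Characteristic equation: λ² - (-1)λ + (-6) = 0.
Discriminant = (-1)² - 4*(-6) = 1 + 24 = 25.
λ = (-1 ± √25) / 2 = (-1 ± 5) / 2 = -3, 2.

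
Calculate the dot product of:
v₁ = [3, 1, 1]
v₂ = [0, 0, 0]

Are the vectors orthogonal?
0, Yes

The dot product is the sum of products of corresponding components.
v₁·v₂ = (3)*(0) + (1)*(0) + (1)*(0) = 0 + 0 + 0 = 0.
Two vectors are orthogonal iff their dot product is 0; here the dot product is 0, so the vectors are orthogonal.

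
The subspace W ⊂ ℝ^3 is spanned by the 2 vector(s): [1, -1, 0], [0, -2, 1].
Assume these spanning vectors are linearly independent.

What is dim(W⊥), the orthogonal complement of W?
dim(W⊥) = 1

For any subspace W of ℝ^n, dim(W) + dim(W⊥) = n (the whole-space dimension).
Here the given 2 vectors are linearly independent, so dim(W) = 2.
Thus dim(W⊥) = n - dim(W) = 3 - 2 = 1.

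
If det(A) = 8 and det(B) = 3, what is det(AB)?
24

Use the multiplicative property of determinants: det(AB) = det(A)*det(B).
det(AB) = (8)*(3) = 24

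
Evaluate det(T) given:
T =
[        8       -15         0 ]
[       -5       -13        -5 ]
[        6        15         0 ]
det(T) = 1050

Expand along row 0 (cofactor expansion): det(T) = a*(e*i - f*h) - b*(d*i - f*g) + c*(d*h - e*g), where the 3×3 is [[a, b, c], [d, e, f], [g, h, i]].
Minor M_00 = (-13)*(0) - (-5)*(15) = 0 + 75 = 75.
Minor M_01 = (-5)*(0) - (-5)*(6) = 0 + 30 = 30.
Minor M_02 = (-5)*(15) - (-13)*(6) = -75 + 78 = 3.
det(T) = (8)*(75) - (-15)*(30) + (0)*(3) = 600 + 450 + 0 = 1050.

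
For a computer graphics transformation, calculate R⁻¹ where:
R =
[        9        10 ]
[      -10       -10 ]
det(R) = 10
R⁻¹ =
[       -1        -1 ]
[        1      9/10 ]

For a 2×2 matrix R = [[a, b], [c, d]] with det(R) ≠ 0, R⁻¹ = (1/det(R)) * [[d, -b], [-c, a]].
det(R) = (9)*(-10) - (10)*(-10) = -90 + 100 = 10.
R⁻¹ = (1/10) * [[-10, -10], [10, 9]].
Dividing each entry by 10 and reducing:
R⁻¹ =
[       -1        -1 ]
[        1      9/10 ]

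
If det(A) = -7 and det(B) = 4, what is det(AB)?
-28

Use the multiplicative property of determinants: det(AB) = det(A)*det(B).
det(AB) = (-7)*(4) = -28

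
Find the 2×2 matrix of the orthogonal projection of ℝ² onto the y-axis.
[[0, 0], [0, 1]]

The orthogonal projection onto the line spanned by a nonzero vector u = (a, b) has matrix P = (u uᵀ) / (uᵀ u) = (1/(a² + b²)) · [[a², ab], [ab, b²]].
Here u = (0, 1), so a² + b² = 0 + 1 = 1.
P = (1/1) · [[0, 0], [0, 1]] = [[0, 0], [0, 1]].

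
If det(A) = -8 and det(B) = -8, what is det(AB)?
64

Use the multiplicative property of determinants: det(AB) = det(A)*det(B).
det(AB) = (-8)*(-8) = 64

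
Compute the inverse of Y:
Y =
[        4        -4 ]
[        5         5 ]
det(Y) = 40
Y⁻¹ =
[      1/8      1/10 ]
[     -1/8      1/10 ]

For a 2×2 matrix Y = [[a, b], [c, d]] with det(Y) ≠ 0, Y⁻¹ = (1/det(Y)) * [[d, -b], [-c, a]].
det(Y) = (4)*(5) - (-4)*(5) = 20 + 20 = 40.
Y⁻¹ = (1/40) * [[5, 4], [-5, 4]].
Dividing each entry by 40 and reducing:
Y⁻¹ =
[      1/8      1/10 ]
[     -1/8      1/10 ]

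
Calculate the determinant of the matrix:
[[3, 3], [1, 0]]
-3

For a 2×2 matrix [[a, b], [c, d]], det = ad - bc
det = (3)(0) - (3)(1) = 0 - 3 = -3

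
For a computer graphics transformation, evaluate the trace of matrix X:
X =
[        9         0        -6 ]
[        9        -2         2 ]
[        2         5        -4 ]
tr(X) = 9 - 2 - 4 = 3

The trace of a square matrix is the sum of its diagonal entries.
Diagonal entries of X: X[0][0] = 9, X[1][1] = -2, X[2][2] = -4.
tr(X) = 9 - 2 - 4 = 3.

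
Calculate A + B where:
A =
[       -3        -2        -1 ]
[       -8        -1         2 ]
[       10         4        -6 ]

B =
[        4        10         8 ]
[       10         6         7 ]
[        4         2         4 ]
A + B =
[        1         8         7 ]
[        2         5         9 ]
[       14         6        -2 ]

Matrix addition is elementwise: (A+B)[i][j] = A[i][j] + B[i][j].
  (A+B)[0][0] = (-3) + (4) = 1
  (A+B)[0][1] = (-2) + (10) = 8
  (A+B)[0][2] = (-1) + (8) = 7
  (A+B)[1][0] = (-8) + (10) = 2
  (A+B)[1][1] = (-1) + (6) = 5
  (A+B)[1][2] = (2) + (7) = 9
  (A+B)[2][0] = (10) + (4) = 14
  (A+B)[2][1] = (4) + (2) = 6
  (A+B)[2][2] = (-6) + (4) = -2
A + B =
[        1         8         7 ]
[        2         5         9 ]
[       14         6        -2 ]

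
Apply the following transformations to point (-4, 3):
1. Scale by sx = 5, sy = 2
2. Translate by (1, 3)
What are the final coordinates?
(-19, 9)

Step 1: Scale (-4, 3) by (sx, sy) = (5, 2) → (-20, 6)
Step 2: Translate by (1, 3) → (-19, 9)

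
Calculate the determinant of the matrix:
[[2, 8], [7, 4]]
-48

For a 2×2 matrix [[a, b], [c, d]], det = ad - bc
det = (2)(4) - (8)(7) = 8 - 56 = -48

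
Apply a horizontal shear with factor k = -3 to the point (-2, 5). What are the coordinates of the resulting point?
(-17, 5)

Shear matrix for horizontal shear with factor k = -3:
[[1, -3], [0, 1]]
Result: (-2, 5) → (-17, 5)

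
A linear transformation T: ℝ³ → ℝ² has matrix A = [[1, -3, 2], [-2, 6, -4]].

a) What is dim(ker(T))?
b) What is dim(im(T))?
dim(ker) = 2, dim(im) = 1

Observe that row 2 = -2 × row 1 (so the rows are linearly dependent).
Thus rank(A) = 1 (only one linearly independent row).
dim(im(T)) = rank(A) = 1.
By the rank-nullity theorem applied to T: ℝ³ → ℝ², rank(A) + nullity(A) = 3 (the domain dimension), so dim(ker(T)) = 3 - 1 = 2.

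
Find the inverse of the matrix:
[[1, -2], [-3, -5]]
[[5/11, -2/11], [-3/11, -1/11]]

For [[a,b],[c,d]], inverse = (1/det)·[[d,-b],[-c,a]]
det = 1·-5 - -2·-3 = -11
Inverse = (1/-11)·[[-5, 2], [3, 1]]
        = [[5/11, -2/11], [-3/11, -1/11]]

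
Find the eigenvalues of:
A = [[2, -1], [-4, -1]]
λ = -2, 3

Solve det(A - λI) = 0. For a 2×2 matrix this is λ² - (trace)λ + det = 0.
trace(A) = 2 - 1 = 1.
det(A) = (2)*(-1) - (-1)*(-4) = -2 - 4 = -6.
Characteristic equation: λ² - (1)λ + (-6) = 0.
Discriminant: (1)² - 4*(-6) = 1 + 24 = 25.
Roots: λ = (1 ± √25) / 2 = -2, 3.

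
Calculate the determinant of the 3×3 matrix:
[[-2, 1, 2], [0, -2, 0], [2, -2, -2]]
0

Expansion along first row:
det = -2·det([[-2,0],[-2,-2]]) - 1·det([[0,0],[2,-2]]) + 2·det([[0,-2],[2,-2]])
    = -2·(-2·-2 - 0·-2) - 1·(0·-2 - 0·2) + 2·(0·-2 - -2·2)
    = -2·4 - 1·0 + 2·4
    = -8 + 0 + 8 = 0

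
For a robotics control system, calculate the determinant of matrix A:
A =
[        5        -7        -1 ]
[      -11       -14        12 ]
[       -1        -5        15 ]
det(A) = -1862

Expand along row 0 (cofactor expansion): det(A) = a*(e*i - f*h) - b*(d*i - f*g) + c*(d*h - e*g), where the 3×3 is [[a, b, c], [d, e, f], [g, h, i]].
Minor M_00 = (-14)*(15) - (12)*(-5) = -210 + 60 = -150.
Minor M_01 = (-11)*(15) - (12)*(-1) = -165 + 12 = -153.
Minor M_02 = (-11)*(-5) - (-14)*(-1) = 55 - 14 = 41.
det(A) = (5)*(-150) - (-7)*(-153) + (-1)*(41) = -750 - 1071 - 41 = -1862.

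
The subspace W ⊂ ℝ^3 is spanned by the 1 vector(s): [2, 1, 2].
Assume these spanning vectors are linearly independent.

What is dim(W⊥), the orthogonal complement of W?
dim(W⊥) = 2

For any subspace W of ℝ^n, dim(W) + dim(W⊥) = n (the whole-space dimension).
Here the given 1 vectors are linearly independent, so dim(W) = 1.
Thus dim(W⊥) = n - dim(W) = 3 - 1 = 2.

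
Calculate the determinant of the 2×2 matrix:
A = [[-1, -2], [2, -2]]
6

For A = [[a, b], [c, d]], det(A) = a*d - b*c.
det(A) = (-1)*(-2) - (-2)*(2) = 2 - -4 = 6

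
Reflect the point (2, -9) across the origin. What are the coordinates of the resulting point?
(-2, 9)

Reflection across origin: (2, -9) → (-2, 9)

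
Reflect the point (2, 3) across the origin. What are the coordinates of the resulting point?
(-2, -3)

Reflection across origin: (2, 3) → (-2, -3)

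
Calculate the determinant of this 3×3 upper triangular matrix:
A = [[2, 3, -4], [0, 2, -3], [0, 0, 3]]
12

The determinant of a triangular matrix is the product of its diagonal entries (the off-diagonal entries above the diagonal do not affect it).
det(A) = (2) * (2) * (3) = 12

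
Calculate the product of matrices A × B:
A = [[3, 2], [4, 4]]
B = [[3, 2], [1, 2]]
[[11, 10], [16, 16]]

Matrix multiplication:
C[0][0] = 3×3 + 2×1 = 11
C[0][1] = 3×2 + 2×2 = 10
C[1][0] = 4×3 + 4×1 = 16
C[1][1] = 4×2 + 4×2 = 16
Result: [[11, 10], [16, 16]]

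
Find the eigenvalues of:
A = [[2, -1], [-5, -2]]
λ = -3, 3

Solve det(A - λI) = 0. For a 2×2 matrix this is λ² - (trace)λ + det = 0.
trace(A) = 2 - 2 = 0.
det(A) = (2)*(-2) - (-1)*(-5) = -4 - 5 = -9.
Characteristic equation: λ² - (0)λ + (-9) = 0.
Discriminant: (0)² - 4*(-9) = 0 + 36 = 36.
Roots: λ = (0 ± √36) / 2 = -3, 3.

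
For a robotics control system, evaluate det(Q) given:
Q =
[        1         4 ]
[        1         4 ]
det(Q) = 0

For a 2×2 matrix [[a, b], [c, d]], det = a*d - b*c.
det(Q) = (1)*(4) - (4)*(1) = 4 - 4 = 0.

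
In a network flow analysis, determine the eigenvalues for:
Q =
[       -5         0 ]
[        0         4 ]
λ = -5, 4

Solve det(Q - λI) = 0. For a 2×2 matrix the characteristic equation is λ² - (trace)λ + det = 0.
trace(Q) = a + d = -5 + 4 = -1.
det(Q) = a*d - b*c = (-5)*(4) - (0)*(0) = -20 - 0 = -20.
Characteristic equation: λ² - (-1)λ + (-20) = 0.
Discriminant = (-1)² - 4*(-20) = 1 + 80 = 81.
λ = (-1 ± √81) / 2 = (-1 ± 9) / 2 = -5, 4.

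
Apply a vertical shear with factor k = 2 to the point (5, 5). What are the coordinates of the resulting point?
(5, 15)

Shear matrix for vertical shear with factor k = 2:
[[1, 0], [2, 1]]
Result: (5, 5) → (5, 15)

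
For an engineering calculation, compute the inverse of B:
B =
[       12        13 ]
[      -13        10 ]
det(B) = 289
B⁻¹ =
[   10/289   -13/289 ]
[   13/289    12/289 ]

For a 2×2 matrix B = [[a, b], [c, d]] with det(B) ≠ 0, B⁻¹ = (1/det(B)) * [[d, -b], [-c, a]].
det(B) = (12)*(10) - (13)*(-13) = 120 + 169 = 289.
B⁻¹ = (1/289) * [[10, -13], [13, 12]].
Dividing each entry by 289 and reducing:
B⁻¹ =
[   10/289   -13/289 ]
[   13/289    12/289 ]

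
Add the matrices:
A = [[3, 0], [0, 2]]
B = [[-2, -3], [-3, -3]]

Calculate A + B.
[[1, -3], [-3, -1]]

Add corresponding elements:
(3)+(-2)=1
(0)+(-3)=-3
(0)+(-3)=-3
(2)+(-3)=-1
A + B = [[1, -3], [-3, -1]]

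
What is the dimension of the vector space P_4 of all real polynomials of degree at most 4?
Dimension = 5

A polynomial of degree at most 4 can be written as a₀ + a₁x + a₂x² + … + a_4x^4, with 5 free coefficients a₀, …, a_4.
The set {1, x, x², …, x^4} is a basis: it spans P_4 (every such polynomial is a linear combination of these) and is linearly independent (a polynomial is zero iff all its coefficients are zero).
Therefore dim(P_4) = 4 + 1 = 5.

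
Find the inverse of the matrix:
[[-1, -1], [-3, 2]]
[[-2/5, -1/5], [-3/5, 1/5]]

For [[a,b],[c,d]], inverse = (1/det)·[[d,-b],[-c,a]]
det = -1·2 - -1·-3 = -5
Inverse = (1/-5)·[[2, 1], [3, -1]]
        = [[-2/5, -1/5], [-3/5, 1/5]]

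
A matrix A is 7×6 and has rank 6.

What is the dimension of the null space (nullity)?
0

The rank-nullity theorem for an m×n matrix states:
rank(A) + nullity(A) = n (the number of columns).
Here n = 6 and rank(A) = 6, so nullity(A) = 6 - 6 = 0.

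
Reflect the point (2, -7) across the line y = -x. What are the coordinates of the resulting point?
(7, -2)

Reflection across line y = -x: (2, -7) → (7, -2)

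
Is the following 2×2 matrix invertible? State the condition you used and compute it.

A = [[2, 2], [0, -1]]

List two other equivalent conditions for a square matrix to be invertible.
Yes, invertible; det(A) = -2 ≠ 0. Equivalent conditions: rank(A) = 2; Ax = 0 has only the trivial solution; 0 is not an eigenvalue; the columns of A are linearly independent.

To check invertibility, compute det(A).
The given matrix is triangular, so det(A) equals the product of its diagonal entries = -2 ≠ 0.
Since det(A) ≠ 0, A is invertible.
Equivalent conditions for a square matrix A to be invertible:
- rank(A) = 2 (full rank).
- The homogeneous system Ax = 0 has only the trivial solution x = 0.
- 0 is not an eigenvalue of A.
- The columns (equivalently rows) of A are linearly independent.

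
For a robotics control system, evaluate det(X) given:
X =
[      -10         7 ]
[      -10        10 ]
det(X) = -30

For a 2×2 matrix [[a, b], [c, d]], det = a*d - b*c.
det(X) = (-10)*(10) - (7)*(-10) = -100 + 70 = -30.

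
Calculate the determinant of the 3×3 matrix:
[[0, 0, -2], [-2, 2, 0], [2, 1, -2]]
12

Expansion along first row:
det = 0·det([[2,0],[1,-2]]) - 0·det([[-2,0],[2,-2]]) + -2·det([[-2,2],[2,1]])
    = 0·(2·-2 - 0·1) - 0·(-2·-2 - 0·2) + -2·(-2·1 - 2·2)
    = 0·-4 - 0·4 + -2·-6
    = 0 + 0 + 12 = 12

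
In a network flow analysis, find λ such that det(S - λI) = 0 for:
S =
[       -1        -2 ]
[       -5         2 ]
λ = -3, 4

Solve det(S - λI) = 0. For a 2×2 matrix the characteristic equation is λ² - (trace)λ + det = 0.
trace(S) = a + d = -1 + 2 = 1.
det(S) = a*d - b*c = (-1)*(2) - (-2)*(-5) = -2 - 10 = -12.
Characteristic equation: λ² - (1)λ + (-12) = 0.
Discriminant = (1)² - 4*(-12) = 1 + 48 = 49.
λ = (1 ± √49) / 2 = (1 ± 7) / 2 = -3, 4.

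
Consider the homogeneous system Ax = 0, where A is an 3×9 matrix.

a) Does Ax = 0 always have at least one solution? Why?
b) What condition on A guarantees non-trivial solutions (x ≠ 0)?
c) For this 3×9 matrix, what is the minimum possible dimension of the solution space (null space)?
a) Yes, x = 0 is always a solution. b) When A has linearly dependent columns (rank < n). c) Minimum nullity = 6.

a) x = 0 satisfies A·0 = 0, so the zero vector is always a solution.
b) Non-trivial solutions exist iff the columns of A are linearly dependent, equivalently rank(A) < n (the number of columns).
c) By rank-nullity, rank(A) + nullity(A) = n = 9. Since A has only 3 rows, rank(A) ≤ 3, so nullity(A) ≥ 9 - 3 = 6.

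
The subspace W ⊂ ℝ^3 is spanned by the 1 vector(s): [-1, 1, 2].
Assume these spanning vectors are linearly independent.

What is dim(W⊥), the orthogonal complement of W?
dim(W⊥) = 2

For any subspace W of ℝ^n, dim(W) + dim(W⊥) = n (the whole-space dimension).
Here the given 1 vectors are linearly independent, so dim(W) = 1.
Thus dim(W⊥) = n - dim(W) = 3 - 1 = 2.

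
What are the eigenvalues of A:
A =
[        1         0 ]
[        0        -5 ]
λ = -5, 1

Solve det(A - λI) = 0. For a 2×2 matrix the characteristic equation is λ² - (trace)λ + det = 0.
trace(A) = a + d = 1 - 5 = -4.
det(A) = a*d - b*c = (1)*(-5) - (0)*(0) = -5 - 0 = -5.
Characteristic equation: λ² - (-4)λ + (-5) = 0.
Discriminant = (-4)² - 4*(-5) = 16 + 20 = 36.
λ = (-4 ± √36) / 2 = (-4 ± 6) / 2 = -5, 1.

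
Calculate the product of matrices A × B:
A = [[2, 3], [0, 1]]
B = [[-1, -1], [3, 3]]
[[7, 7], [3, 3]]

Matrix multiplication:
C[0][0] = 2×-1 + 3×3 = 7
C[0][1] = 2×-1 + 3×3 = 7
C[1][0] = 0×-1 + 1×3 = 3
C[1][1] = 0×-1 + 1×3 = 3
Result: [[7, 7], [3, 3]]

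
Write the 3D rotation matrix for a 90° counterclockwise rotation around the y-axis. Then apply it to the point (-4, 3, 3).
R = [[0, 0, 1], [0, 1, 0], [-1, 0, 0]]; R·(-4, 3, 3) = (3, 3, 4)

Rotation matrix for 90° around y-axis:
cos(90°) = 0, sin(90°) = 1
R = [[0, 0, 1], [0, 1, 0], [-1, 0, 0]]
Apply to (-4, 3, 3): R·[-4, 3, 3]ᵀ = (3, 3, 4)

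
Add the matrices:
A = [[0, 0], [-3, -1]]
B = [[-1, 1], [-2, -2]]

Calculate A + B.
[[-1, 1], [-5, -3]]

Add corresponding elements:
(0)+(-1)=-1
(0)+(1)=1
(-3)+(-2)=-5
(-1)+(-2)=-3
A + B = [[-1, 1], [-5, -3]]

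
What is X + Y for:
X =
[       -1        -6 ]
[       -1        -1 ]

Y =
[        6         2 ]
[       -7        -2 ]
X + Y =
[        5        -4 ]
[       -8        -3 ]

Matrix addition is elementwise: (X+Y)[i][j] = X[i][j] + Y[i][j].
  (X+Y)[0][0] = (-1) + (6) = 5
  (X+Y)[0][1] = (-6) + (2) = -4
  (X+Y)[1][0] = (-1) + (-7) = -8
  (X+Y)[1][1] = (-1) + (-2) = -3
X + Y =
[        5        -4 ]
[       -8        -3 ]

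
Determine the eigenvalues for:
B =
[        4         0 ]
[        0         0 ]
λ = 0, 4

Solve det(B - λI) = 0. For a 2×2 matrix the characteristic equation is λ² - (trace)λ + det = 0.
trace(B) = a + d = 4 + 0 = 4.
det(B) = a*d - b*c = (4)*(0) - (0)*(0) = 0 - 0 = 0.
Characteristic equation: λ² - (4)λ + (0) = 0.
Discriminant = (4)² - 4*(0) = 16 - 0 = 16.
λ = (4 ± √16) / 2 = (4 ± 4) / 2 = 0, 4.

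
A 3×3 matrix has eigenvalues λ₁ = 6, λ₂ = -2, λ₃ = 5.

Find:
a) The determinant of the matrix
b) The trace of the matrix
det = -60, trace = 9

Two standard eigenvalue identities:
- det(A) equals the product of the eigenvalues (counted with multiplicity).
- trace(A) equals the sum of the eigenvalues.
det(A) = (6)*(-2)*(5) = -60.
trace(A) = 6 - 2 + 5 = 9.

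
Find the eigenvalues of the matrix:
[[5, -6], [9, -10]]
λ = -4 and λ = -1

Characteristic equation: det(A - λI) = 0
λ² - (trace)λ + (det) = 0
λ² - (-5)λ + (4) = 0
λ² + 5λ + 4 = 0
Solving: λ = -4, -1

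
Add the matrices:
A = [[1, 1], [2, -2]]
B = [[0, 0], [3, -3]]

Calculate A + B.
[[1, 1], [5, -5]]

Add corresponding elements:
(1)+(0)=1
(1)+(0)=1
(2)+(3)=5
(-2)+(-3)=-5
A + B = [[1, 1], [5, -5]]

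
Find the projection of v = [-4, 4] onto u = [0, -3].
[0, 4]

The projection of v onto u is proj_u(v) = ((v·u) / (u·u)) · u.
v·u = (-4)*(0) + (4)*(-3) = -12.
u·u = (0)*(0) + (-3)*(-3) = 9.
coefficient = -12 / 9 = -4/3.
proj_u(v) = -4/3 · [0, -3] = [0, 4].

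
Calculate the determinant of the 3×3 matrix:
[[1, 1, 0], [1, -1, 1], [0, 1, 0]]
-1

Expansion along first row:
det = 1·det([[-1,1],[1,0]]) - 1·det([[1,1],[0,0]]) + 0·det([[1,-1],[0,1]])
    = 1·(-1·0 - 1·1) - 1·(1·0 - 1·0) + 0·(1·1 - -1·0)
    = 1·-1 - 1·0 + 0·1
    = -1 + 0 + 0 = -1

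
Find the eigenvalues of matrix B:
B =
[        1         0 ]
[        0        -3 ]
λ = -3, 1

Solve det(B - λI) = 0. For a 2×2 matrix the characteristic equation is λ² - (trace)λ + det = 0.
trace(B) = a + d = 1 - 3 = -2.
det(B) = a*d - b*c = (1)*(-3) - (0)*(0) = -3 - 0 = -3.
Characteristic equation: λ² - (-2)λ + (-3) = 0.
Discriminant = (-2)² - 4*(-3) = 4 + 12 = 16.
λ = (-2 ± √16) / 2 = (-2 ± 4) / 2 = -3, 1.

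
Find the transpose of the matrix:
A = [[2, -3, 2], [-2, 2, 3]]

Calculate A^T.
[[2, -2], [-3, 2], [2, 3]]

The transpose sends entry (i,j) to (j,i); rows become columns.
Row 0 of A: [2, -3, 2] -> column 0 of A^T.
Row 1 of A: [-2, 2, 3] -> column 1 of A^T.
A^T = [[2, -2], [-3, 2], [2, 3]]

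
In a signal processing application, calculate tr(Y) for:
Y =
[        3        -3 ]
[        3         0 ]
tr(Y) = 3 + 0 = 3

The trace of a square matrix is the sum of its diagonal entries.
Diagonal entries of Y: Y[0][0] = 3, Y[1][1] = 0.
tr(Y) = 3 + 0 = 3.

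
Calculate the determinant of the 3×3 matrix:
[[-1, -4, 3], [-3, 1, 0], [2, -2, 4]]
-40

Expansion along first row:
det = -1·det([[1,0],[-2,4]]) - -4·det([[-3,0],[2,4]]) + 3·det([[-3,1],[2,-2]])
    = -1·(1·4 - 0·-2) - -4·(-3·4 - 0·2) + 3·(-3·-2 - 1·2)
    = -1·4 - -4·-12 + 3·4
    = -4 + -48 + 12 = -40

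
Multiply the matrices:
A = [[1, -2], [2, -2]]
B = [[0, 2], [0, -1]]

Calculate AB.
[[0, 4], [0, 6]]

Each entry (i,j) of AB = sum over k of A[i][k]*B[k][j].
(AB)[0][0] = (1)*(0) + (-2)*(0) = 0
(AB)[0][1] = (1)*(2) + (-2)*(-1) = 4
(AB)[1][0] = (2)*(0) + (-2)*(0) = 0
(AB)[1][1] = (2)*(2) + (-2)*(-1) = 6
AB = [[0, 4], [0, 6]]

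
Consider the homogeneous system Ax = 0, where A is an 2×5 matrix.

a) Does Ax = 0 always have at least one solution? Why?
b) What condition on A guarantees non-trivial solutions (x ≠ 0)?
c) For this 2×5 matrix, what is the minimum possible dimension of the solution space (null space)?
a) Yes, x = 0 is always a solution. b) When A has linearly dependent columns (rank < n). c) Minimum nullity = 3.

a) x = 0 satisfies A·0 = 0, so the zero vector is always a solution.
b) Non-trivial solutions exist iff the columns of A are linearly dependent, equivalently rank(A) < n (the number of columns).
c) By rank-nullity, rank(A) + nullity(A) = n = 5. Since A has only 2 rows, rank(A) ≤ 2, so nullity(A) ≥ 5 - 2 = 3.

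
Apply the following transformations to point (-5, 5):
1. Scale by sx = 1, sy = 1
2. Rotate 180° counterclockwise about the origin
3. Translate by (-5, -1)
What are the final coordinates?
(0, -6)

Step 1: Scale → (-5, 5)
Step 2: Rotate 180° → (5, -5)
Step 3: Translate → (0, -6)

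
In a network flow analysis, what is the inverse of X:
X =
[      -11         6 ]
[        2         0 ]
det(X) = -12
X⁻¹ =
[        0       1/2 ]
[      1/6     11/12 ]

For a 2×2 matrix X = [[a, b], [c, d]] with det(X) ≠ 0, X⁻¹ = (1/det(X)) * [[d, -b], [-c, a]].
det(X) = (-11)*(0) - (6)*(2) = 0 - 12 = -12.
X⁻¹ = (1/-12) * [[0, -6], [-2, -11]].
Dividing each entry by -12 and reducing:
X⁻¹ =
[        0       1/2 ]
[      1/6     11/12 ]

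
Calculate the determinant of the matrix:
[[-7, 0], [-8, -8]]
56

For a 2×2 matrix [[a, b], [c, d]], det = ad - bc
det = (-7)(-8) - (0)(-8) = 56 - 0 = 56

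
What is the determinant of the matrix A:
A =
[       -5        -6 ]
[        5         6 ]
det(A) = 0

For a 2×2 matrix [[a, b], [c, d]], det = a*d - b*c.
det(A) = (-5)*(6) - (-6)*(5) = -30 + 30 = 0.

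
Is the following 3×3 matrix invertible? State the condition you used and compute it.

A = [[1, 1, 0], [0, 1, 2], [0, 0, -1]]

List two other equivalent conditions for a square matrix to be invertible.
Yes, invertible; det(A) = -1 ≠ 0. Equivalent conditions: rank(A) = 3; Ax = 0 has only the trivial solution; 0 is not an eigenvalue; the columns of A are linearly independent.

To check invertibility, compute det(A).
The given matrix is triangular, so det(A) equals the product of its diagonal entries = -1 ≠ 0.
Since det(A) ≠ 0, A is invertible.
Equivalent conditions for a square matrix A to be invertible:
- rank(A) = 3 (full rank).
- The homogeneous system Ax = 0 has only the trivial solution x = 0.
- 0 is not an eigenvalue of A.
- The columns (equivalently rows) of A are linearly independent.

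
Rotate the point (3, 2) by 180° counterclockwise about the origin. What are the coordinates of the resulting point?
(-3, -2)

Rotation matrix R(θ) = [[cos θ, -sin θ], [sin θ, cos θ]]; for θ = 180°:
R = [[-1, 0], [0, -1]]
Result: R × [3, 2]ᵀ = [-1·3 + (0)·2, 0·3 + (-1)·2]ᵀ = (-3, -2)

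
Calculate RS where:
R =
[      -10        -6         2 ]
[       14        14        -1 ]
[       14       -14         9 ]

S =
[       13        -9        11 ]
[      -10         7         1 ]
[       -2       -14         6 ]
RS =
[      -74        20      -104 ]
[       44       -14       162 ]
[      304      -350       194 ]

Matrix multiplication: (RS)[i][j] = sum over k of R[i][k] * S[k][j].
  (RS)[0][0] = (-10)*(13) + (-6)*(-10) + (2)*(-2) = -74
  (RS)[0][1] = (-10)*(-9) + (-6)*(7) + (2)*(-14) = 20
  (RS)[0][2] = (-10)*(11) + (-6)*(1) + (2)*(6) = -104
  (RS)[1][0] = (14)*(13) + (14)*(-10) + (-1)*(-2) = 44
  (RS)[1][1] = (14)*(-9) + (14)*(7) + (-1)*(-14) = -14
  (RS)[1][2] = (14)*(11) + (14)*(1) + (-1)*(6) = 162
  (RS)[2][0] = (14)*(13) + (-14)*(-10) + (9)*(-2) = 304
  (RS)[2][1] = (14)*(-9) + (-14)*(7) + (9)*(-14) = -350
  (RS)[2][2] = (14)*(11) + (-14)*(1) + (9)*(6) = 194
RS =
[      -74        20      -104 ]
[       44       -14       162 ]
[      304      -350       194 ]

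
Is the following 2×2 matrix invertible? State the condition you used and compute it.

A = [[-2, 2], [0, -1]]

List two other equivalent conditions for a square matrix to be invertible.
Yes, invertible; det(A) = 2 ≠ 0. Equivalent conditions: rank(A) = 2; Ax = 0 has only the trivial solution; 0 is not an eigenvalue; the columns of A are linearly independent.

To check invertibility, compute det(A).
The given matrix is triangular, so det(A) equals the product of its diagonal entries = 2 ≠ 0.
Since det(A) ≠ 0, A is invertible.
Equivalent conditions for a square matrix A to be invertible:
- rank(A) = 2 (full rank).
- The homogeneous system Ax = 0 has only the trivial solution x = 0.
- 0 is not an eigenvalue of A.
- The columns (equivalently rows) of A are linearly independent.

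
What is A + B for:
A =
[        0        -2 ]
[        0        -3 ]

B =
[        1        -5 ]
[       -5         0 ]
A + B =
[        1        -7 ]
[       -5        -3 ]

Matrix addition is elementwise: (A+B)[i][j] = A[i][j] + B[i][j].
  (A+B)[0][0] = (0) + (1) = 1
  (A+B)[0][1] = (-2) + (-5) = -7
  (A+B)[1][0] = (0) + (-5) = -5
  (A+B)[1][1] = (-3) + (0) = -3
A + B =
[        1        -7 ]
[       -5        -3 ]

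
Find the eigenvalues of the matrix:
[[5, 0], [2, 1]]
λ = 1 and λ = 5

Characteristic equation: det(A - λI) = 0
λ² - (trace)λ + (det) = 0
λ² - (6)λ + (5) = 0
λ² - 6λ + 5 = 0
Solving: λ = 1, 5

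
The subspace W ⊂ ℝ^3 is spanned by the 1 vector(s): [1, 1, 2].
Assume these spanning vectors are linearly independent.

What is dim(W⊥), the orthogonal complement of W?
dim(W⊥) = 2

For any subspace W of ℝ^n, dim(W) + dim(W⊥) = n (the whole-space dimension).
Here the given 1 vectors are linearly independent, so dim(W) = 1.
Thus dim(W⊥) = n - dim(W) = 3 - 1 = 2.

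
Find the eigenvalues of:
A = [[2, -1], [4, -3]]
λ = -2, 1

Solve det(A - λI) = 0. For a 2×2 matrix this is λ² - (trace)λ + det = 0.
trace(A) = 2 - 3 = -1.
det(A) = (2)*(-3) - (-1)*(4) = -6 + 4 = -2.
Characteristic equation: λ² - (-1)λ + (-2) = 0.
Discriminant: (-1)² - 4*(-2) = 1 + 8 = 9.
Roots: λ = (-1 ± √9) / 2 = -2, 1.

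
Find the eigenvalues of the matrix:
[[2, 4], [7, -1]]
λ = -5 and λ = 6

Characteristic equation: det(A - λI) = 0
λ² - (trace)λ + (det) = 0
λ² - (1)λ + (-30) = 0
λ² - 1λ - 30 = 0
Solving: λ = -5, 6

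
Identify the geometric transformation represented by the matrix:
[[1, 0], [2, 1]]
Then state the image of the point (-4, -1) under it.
vertical shear with factor 2; image of (-4, -1) is (-4, -9)

The matrix [[1, 0], [k, 1]] sends (x, y) to (x, 2x + y), leaving the x-coordinate fixed: a vertical shear.
The matrix [[1, 0], [2, 1]] represents: vertical shear with factor 2.
Applying it to (-4, -1): [1·-4 + 0·-1, 2·-4 + 1·-1] = (-4, -9).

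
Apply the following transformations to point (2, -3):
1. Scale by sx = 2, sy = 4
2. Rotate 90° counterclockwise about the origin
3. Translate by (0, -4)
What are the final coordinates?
(12, 0)

Step 1: Scale → (4, -12)
Step 2: Rotate 90° → (12, 4)
Step 3: Translate → (12, 0)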